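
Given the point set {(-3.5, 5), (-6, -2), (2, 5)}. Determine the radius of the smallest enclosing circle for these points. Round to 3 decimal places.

5.315

Call the three points A, B, C in the order given.
Side lengths²: AB² = 55.25, AC² = 30.25, BC² = 113.
Since BC² = 113 ≥ 55.25 + 30.25 = 85.5, the angle opposite BC is not acute, so the smallest enclosing circle has BC as diameter.
Centre = midpoint of BC = (-2, 1.5), r² = 113/4 = 28.25.
r = √(28.25) ≈ 5.315.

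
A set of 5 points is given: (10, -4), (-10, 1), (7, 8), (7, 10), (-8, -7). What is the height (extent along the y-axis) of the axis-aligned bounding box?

17

max y = 10, min y = -7, so height = 17.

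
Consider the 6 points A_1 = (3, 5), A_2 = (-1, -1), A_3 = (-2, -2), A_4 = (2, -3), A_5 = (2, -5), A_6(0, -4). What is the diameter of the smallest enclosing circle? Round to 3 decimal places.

The farthest pair is A_1–A_5 with squared distance 101. The circle on this segment as diameter has centre (2.5, 0) and r² = 101/4 = 25.25.
Check A_2: distance² to centre = 13.25 ≤ 25.25, so it lies inside.
All remaining points lie in this disk, and no smaller disk contains both endpoints, so this is the minimum enclosing circle.
Diameter = 2r = 2√(25.25) ≈ 10.050.

10.050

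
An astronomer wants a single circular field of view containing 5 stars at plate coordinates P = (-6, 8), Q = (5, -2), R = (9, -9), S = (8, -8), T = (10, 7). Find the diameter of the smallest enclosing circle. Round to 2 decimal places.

22.67

A smallest enclosing disk is always determined by at most three of the input points on its boundary.
The farthest pair is P–R with squared distance 514. The circle on this segment as diameter has centre (1.5, -0.5) and r² = 514/4 = 128.5.
Check Q: distance² to centre = 14.5 ≤ 128.5, so it lies inside.
All remaining points lie in this disk, and no smaller disk contains both endpoints, so this is the minimum enclosing circle.
Diameter = 2r = 2√(128.5) ≈ 22.67.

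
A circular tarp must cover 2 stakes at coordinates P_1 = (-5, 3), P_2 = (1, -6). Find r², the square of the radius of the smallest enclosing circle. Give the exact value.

The smallest circle enclosing two points has them as diameter endpoints.
Centre = midpoint = (-2, -1.5); r² = |P_1P_2|²/4 = 117/4 = 29.25.

29.25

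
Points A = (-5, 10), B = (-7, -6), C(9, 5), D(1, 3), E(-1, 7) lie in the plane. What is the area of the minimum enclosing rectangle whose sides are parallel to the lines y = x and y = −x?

In coordinates u = x + y, v = x − y the rectangle is axis-aligned; the map (x,y)→(u,v) scales areas by 2.
u-values: 5, -13, 14, 4, 6; range = 14 − (-13) = 27.
v-values: -15, -1, 4, -2, -8; range = 4 − (-15) = 19.
Area = (27 × 19) / 2 = 256.5.

256.5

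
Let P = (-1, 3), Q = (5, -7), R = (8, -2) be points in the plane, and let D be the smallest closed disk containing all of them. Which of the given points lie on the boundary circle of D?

P, Q, R

Side lengths²: PQ² = 136, PR² = 106, QR² = 34.
Since PQ² = 136 < 106 + 34 = 140, the triangle is acute, so the smallest enclosing circle is the circumcircle.
Circumcentre = (13/6, -1.9), r² = 15317/450.
The points at distance exactly r from the centre are P, Q, R — 3 points.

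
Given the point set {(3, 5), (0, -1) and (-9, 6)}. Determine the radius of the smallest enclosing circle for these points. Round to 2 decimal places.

Call the three points A, B, C in the order given.
Side lengths²: AB² = 45, AC² = 145, BC² = 130.
Since AC² = 145 < 130 + 45 = 175, the triangle is acute, so the smallest enclosing circle is the circumcircle.
Circumcentre = (-3.1, 4.3), r² = 37.7.
r = √(37.7) ≈ 6.14.

6.14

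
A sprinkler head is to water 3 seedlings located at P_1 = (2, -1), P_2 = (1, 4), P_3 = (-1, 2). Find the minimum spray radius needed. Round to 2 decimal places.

2.55

Side lengths²: P_1P_2² = 26, P_1P_3² = 18, P_2P_3² = 8.
Since P_1P_2² = 26 ≥ 18 + 8 = 26, the angle opposite P_1P_2 is not acute, so the smallest enclosing circle has P_1P_2 as diameter.
Centre = midpoint of P_1P_2 = (1.5, 1.5), r² = 26/4 = 6.5.
r = √(6.5) ≈ 2.55.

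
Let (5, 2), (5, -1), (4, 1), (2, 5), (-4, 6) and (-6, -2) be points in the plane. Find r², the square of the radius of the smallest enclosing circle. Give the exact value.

67405/1849

The minimum enclosing circle is determined by three boundary points: (5, -1), (-4, 6), (-6, -2).
Their circumcentre is (-31/43, 40/43) with r² = 67405/1849.
The farthest remaining point (5, 2) is at distance² 62632/1849 ≤ 67405/1849.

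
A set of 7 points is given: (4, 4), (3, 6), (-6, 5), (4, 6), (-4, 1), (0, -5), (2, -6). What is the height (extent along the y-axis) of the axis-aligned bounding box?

12

max y = 6, min y = -6, so height = 12.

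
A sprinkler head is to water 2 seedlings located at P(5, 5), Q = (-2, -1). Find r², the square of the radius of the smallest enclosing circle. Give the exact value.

21.25

The smallest circle enclosing two points has them as diameter endpoints.
Centre = midpoint = (1.5, 2); r² = |PQ|²/4 = 85/4 = 21.25.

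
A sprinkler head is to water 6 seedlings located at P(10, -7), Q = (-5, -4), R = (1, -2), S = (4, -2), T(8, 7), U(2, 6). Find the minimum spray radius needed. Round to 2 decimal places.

A smallest enclosing disk is always determined by at most three of the input points on its boundary.
The minimum enclosing circle is determined by three boundary points: P, Q, T.
Their circumcentre is (117/34, -27/34) with r² = 47125/578.
The farthest remaining point U is at distance² 27881/578 ≤ 47125/578.
r = √(47125/578) ≈ 9.03.

9.03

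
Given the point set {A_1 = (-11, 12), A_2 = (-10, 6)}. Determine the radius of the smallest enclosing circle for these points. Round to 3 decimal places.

The smallest circle enclosing two points has them as diameter endpoints.
Centre = midpoint = (-10.5, 9); r² = |A_1A_2|²/4 = 37/4 = 9.25.
r = √(9.25) ≈ 3.041.

3.041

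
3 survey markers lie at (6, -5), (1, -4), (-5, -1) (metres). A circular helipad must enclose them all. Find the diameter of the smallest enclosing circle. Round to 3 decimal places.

Call the three points A, B, C in the order given.
Side lengths²: AB² = 26, AC² = 137, BC² = 45.
Since AC² = 137 ≥ 45 + 26 = 71, the angle opposite AC is not acute, so the smallest enclosing circle has AC as diameter.
Centre = midpoint of AC = (0.5, -3), r² = 137/4 = 34.25.
Diameter = 2r = 2√(34.25) ≈ 11.705.

11.705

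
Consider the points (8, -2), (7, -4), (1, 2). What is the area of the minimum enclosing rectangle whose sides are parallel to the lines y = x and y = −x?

18

In coordinates u = x + y, v = x − y the rectangle is axis-aligned; the map (x,y)→(u,v) scales areas by 2.
u-values: 6, 3, 3; range = 6 − 3 = 3.
v-values: 10, 11, -1; range = 11 − (-1) = 12.
Area = (3 × 12) / 2 = 18.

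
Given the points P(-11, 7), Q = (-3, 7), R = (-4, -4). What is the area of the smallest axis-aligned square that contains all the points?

The bounding box has width 8 and height 11.
An axis-aligned square enclosing the set must have side ≥ max(width, height).
So the minimum side is max(8, 11) = 11.
Area = 11² = 121.

121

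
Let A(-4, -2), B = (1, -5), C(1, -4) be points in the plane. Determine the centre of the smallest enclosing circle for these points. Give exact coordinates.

Side lengths²: AB² = 34, AC² = 29, BC² = 1.
Since AB² = 34 ≥ 29 + 1 = 30, the angle opposite AB is not acute, so the smallest enclosing circle has AB as diameter.
Centre = midpoint of AB = (-1.5, -3.5), r² = 34/4 = 8.5.
Centre = (-1.5, -3.5).

(-1.5, -3.5)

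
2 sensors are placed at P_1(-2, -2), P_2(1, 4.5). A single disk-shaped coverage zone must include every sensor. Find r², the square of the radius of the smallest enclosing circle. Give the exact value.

The smallest circle enclosing two points has them as diameter endpoints.
Centre = midpoint = (-0.5, 1.25); r² = |P_1P_2|²/4 = 51.25/4 = 12.8125.

12.8125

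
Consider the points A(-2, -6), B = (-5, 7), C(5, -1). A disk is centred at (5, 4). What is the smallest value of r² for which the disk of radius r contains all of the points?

The required radius is the distance from (5, 4) to the farthest point.
Squared distances: 149, 109, 25.
Maximum is 149, attained at A.

149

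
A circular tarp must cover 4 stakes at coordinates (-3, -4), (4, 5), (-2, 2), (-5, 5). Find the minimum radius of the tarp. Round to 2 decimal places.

5.84

The minimum enclosing circle of a finite set is fixed by two of the points (as a diameter) or three (as a circumcircle).
The minimum enclosing circle is determined by three boundary points: (-3, -4), (4, 5), (-5, 5).
Their circumcentre is (-0.5, 23/18) with r² = 5525/162.
The farthest remaining point (-2, 2) is at distance² 449/162 ≤ 5525/162.
r = √(5525/162) ≈ 5.84.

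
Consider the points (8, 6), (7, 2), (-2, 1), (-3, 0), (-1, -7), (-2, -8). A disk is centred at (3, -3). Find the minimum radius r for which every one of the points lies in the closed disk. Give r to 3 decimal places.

The required radius is the distance from (3, -3) to the farthest point.
Squared distances: 106, 41, 41, 45, 32, 50.
Maximum is 106, attained at (8, 6).
r = √106 ≈ 10.296.

10.296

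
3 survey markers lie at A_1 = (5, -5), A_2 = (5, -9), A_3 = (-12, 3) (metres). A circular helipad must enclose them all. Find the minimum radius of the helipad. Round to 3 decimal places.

10.404

Side lengths²: A_1A_2² = 16, A_1A_3² = 353, A_2A_3² = 433.
Since A_2A_3² = 433 ≥ 353 + 16 = 369, the angle opposite A_2A_3 is not acute, so the smallest enclosing circle has A_2A_3 as diameter.
Centre = midpoint of A_2A_3 = (-3.5, -3), r² = 433/4 = 108.25.
r = √(108.25) ≈ 10.404.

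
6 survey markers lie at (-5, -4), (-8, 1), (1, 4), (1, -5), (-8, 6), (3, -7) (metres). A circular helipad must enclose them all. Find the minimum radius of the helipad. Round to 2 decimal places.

By Welzl's lemma the MEC is supported by two points (diametrically opposite) or three points (on a circumcircle).
The farthest pair is (-8, 6)–(3, -7) with squared distance 290. The circle on this segment as diameter has centre (-2.5, -0.5) and r² = 290/4 = 72.5.
Check (-5, -4): distance² to centre = 18.5 ≤ 72.5, so it lies inside.
All remaining points lie in this disk, and no smaller disk contains both endpoints, so this is the minimum enclosing circle.
r = √(72.5) ≈ 8.51.

8.51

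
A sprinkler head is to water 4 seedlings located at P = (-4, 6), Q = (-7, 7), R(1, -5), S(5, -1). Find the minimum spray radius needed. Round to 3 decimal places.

7.354

The minimum enclosing circle of a finite set is fixed by two of the points (as a diameter) or three (as a circumcircle).
The minimum enclosing circle is determined by three boundary points: Q, R, S.
Their circumcentre is (-1.8, 1.8) with r² = 54.08.
The farthest remaining point P is at distance² 22.48 ≤ 54.08.
r = √(54.08) ≈ 7.354.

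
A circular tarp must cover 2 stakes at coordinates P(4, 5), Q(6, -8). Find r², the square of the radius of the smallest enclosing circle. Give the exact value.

43.25

The smallest circle enclosing two points has them as diameter endpoints.
Centre = midpoint = (5, -1.5); r² = |PQ|²/4 = 173/4 = 43.25.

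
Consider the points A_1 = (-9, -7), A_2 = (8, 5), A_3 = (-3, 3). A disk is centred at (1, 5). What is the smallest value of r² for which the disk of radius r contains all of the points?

244

The required radius is the distance from (1, 5) to the farthest point.
Squared distances: 244, 49, 20.
Maximum is 244, attained at A_1.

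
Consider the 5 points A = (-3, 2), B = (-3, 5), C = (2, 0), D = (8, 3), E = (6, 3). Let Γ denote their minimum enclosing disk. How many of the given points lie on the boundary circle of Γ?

A smallest enclosing disk is always determined by at most three of the input points on its boundary.
The minimum enclosing circle is determined by three boundary points: A, B, D.
Their circumcentre is (53/22, 3.5) with r² = 7625/242.
The farthest remaining point E is at distance² 3181/242 ≤ 7625/242.
The points at distance exactly r from the centre are A, B, D — 3 points.

3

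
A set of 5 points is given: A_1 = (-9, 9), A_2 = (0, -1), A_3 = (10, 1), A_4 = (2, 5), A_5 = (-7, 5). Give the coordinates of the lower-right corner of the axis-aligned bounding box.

(10, -1)

x-range [-9, 10], y-range [-1, 9].
The lower-right corner is (10, -1).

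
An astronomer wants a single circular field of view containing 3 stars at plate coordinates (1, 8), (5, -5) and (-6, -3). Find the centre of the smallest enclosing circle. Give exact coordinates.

Call the three points A, B, C in the order given.
Side lengths²: AB² = 185, AC² = 170, BC² = 125.
Since AB² = 185 < 170 + 125 = 295, the triangle is acute, so the smallest enclosing circle is the circumcircle.
Circumcentre = (19/54, 37/54), r² = 78625/1458.
Centre = (19/54, 37/54).

(19/54, 37/54)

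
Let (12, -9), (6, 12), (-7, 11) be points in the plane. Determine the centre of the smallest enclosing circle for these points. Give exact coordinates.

Call the three points A, B, C in the order given.
Side lengths²: AB² = 477, AC² = 761, BC² = 170.
Since AC² = 761 ≥ 477 + 170 = 647, the angle opposite AC is not acute, so the smallest enclosing circle has AC as diameter.
Centre = midpoint of AC = (2.5, 1), r² = 761/4 = 190.25.
Centre = (2.5, 1).

(2.5, 1)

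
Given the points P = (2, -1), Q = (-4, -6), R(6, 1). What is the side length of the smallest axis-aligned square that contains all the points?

The bounding box has width 10 and height 7.
An axis-aligned square enclosing the set must have side ≥ max(width, height).
So the minimum side is max(10, 7) = 10.

10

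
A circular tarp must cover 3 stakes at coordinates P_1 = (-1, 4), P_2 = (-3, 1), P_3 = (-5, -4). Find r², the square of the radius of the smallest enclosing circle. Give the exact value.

Side lengths²: P_1P_2² = 13, P_1P_3² = 80, P_2P_3² = 29.
Since P_1P_3² = 80 ≥ 29 + 13 = 42, the angle opposite P_1P_3 is not acute, so the smallest enclosing circle has P_1P_3 as diameter.
Centre = midpoint of P_1P_3 = (-3, 0), r² = 80/4 = 20.

20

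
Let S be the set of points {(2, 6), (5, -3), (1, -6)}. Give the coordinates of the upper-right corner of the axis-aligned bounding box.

(5, 6)

x-range [1, 5], y-range [-6, 6].
The upper-right corner is (5, 6).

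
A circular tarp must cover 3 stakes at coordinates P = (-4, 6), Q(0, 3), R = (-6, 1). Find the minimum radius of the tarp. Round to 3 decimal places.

3.275

Side lengths²: PQ² = 25, PR² = 29, QR² = 40.
Since QR² = 40 < 29 + 25 = 54, the triangle is acute, so the smallest enclosing circle is the circumcircle.
Circumcentre = (-85/26, 73/26), r² = 3625/338.
r = √(3625/338) ≈ 3.275.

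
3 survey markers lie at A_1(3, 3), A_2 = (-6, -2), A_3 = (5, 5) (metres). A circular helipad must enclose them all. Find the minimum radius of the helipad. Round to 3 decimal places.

Side lengths²: A_1A_2² = 106, A_1A_3² = 8, A_2A_3² = 170.
Since A_2A_3² = 170 ≥ 106 + 8 = 114, the angle opposite A_2A_3 is not acute, so the smallest enclosing circle has A_2A_3 as diameter.
Centre = midpoint of A_2A_3 = (-0.5, 1.5), r² = 170/4 = 42.5.
r = √(42.5) ≈ 6.519.

6.519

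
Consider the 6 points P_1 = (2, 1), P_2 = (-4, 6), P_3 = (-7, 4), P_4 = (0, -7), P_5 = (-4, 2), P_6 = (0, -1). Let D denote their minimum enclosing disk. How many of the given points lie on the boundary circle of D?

2

The farthest pair is P_2–P_4 with squared distance 185. The circle on this segment as diameter has centre (-2, -0.5) and r² = 185/4 = 46.25.
Check P_1: distance² to centre = 18.25 ≤ 46.25, so it lies inside.
All remaining points lie in this disk, and no smaller disk contains both endpoints, so this is the minimum enclosing circle.
The points at distance exactly r from the centre are P_2, P_4 — 2 points.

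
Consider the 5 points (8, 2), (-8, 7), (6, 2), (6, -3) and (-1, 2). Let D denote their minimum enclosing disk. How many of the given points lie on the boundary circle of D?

3

The minimum enclosing circle of a finite set is fixed by two of the points (as a diameter) or three (as a circumcircle).
The minimum enclosing circle is determined by three boundary points: (8, 2), (-8, 7), (6, -3).
Their circumcentre is (-11/18, 229/90) with r² = 301513/4050.
The farthest remaining point (6, 2) is at distance² 178213/4050 ≤ 301513/4050.
The points at distance exactly r from the centre are (8, 2), (-8, 7), (6, -3) — 3 points.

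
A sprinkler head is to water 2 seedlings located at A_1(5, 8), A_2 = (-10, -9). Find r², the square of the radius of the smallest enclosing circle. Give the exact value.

The smallest circle enclosing two points has them as diameter endpoints.
Centre = midpoint = (-2.5, -0.5); r² = |A_1A_2|²/4 = 514/4 = 128.5.

128.5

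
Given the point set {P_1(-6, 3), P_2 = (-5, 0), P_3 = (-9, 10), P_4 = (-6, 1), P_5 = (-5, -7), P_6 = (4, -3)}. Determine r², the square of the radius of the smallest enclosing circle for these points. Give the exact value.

29585/338

The minimum enclosing circle is determined by three boundary points: P_3, P_5, P_6.
Their circumcentre is (-97/26, 59/26) with r² = 29585/338.
The farthest remaining point P_2 is at distance² 2285/338 ≤ 29585/338.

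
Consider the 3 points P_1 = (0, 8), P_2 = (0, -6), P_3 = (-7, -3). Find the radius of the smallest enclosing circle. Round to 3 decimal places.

7.093

Side lengths²: P_1P_2² = 196, P_1P_3² = 170, P_2P_3² = 58.
Since P_1P_2² = 196 < 170 + 58 = 228, the triangle is acute, so the smallest enclosing circle is the circumcircle.
Circumcentre = (-8/7, 1), r² = 2465/49.
r = √(2465/49) ≈ 7.093.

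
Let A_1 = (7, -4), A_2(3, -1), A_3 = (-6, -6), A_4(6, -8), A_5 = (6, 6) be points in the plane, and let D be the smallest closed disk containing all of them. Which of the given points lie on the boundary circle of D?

A smallest enclosing disk is always determined by at most three of the input points on its boundary.
The minimum enclosing circle is determined by three boundary points: A_3, A_4, A_5.
Their circumcentre is (1, -1) with r² = 74.
The farthest remaining point A_1 is at distance² 45 ≤ 74.
The points at distance exactly r from the centre are A_3, A_4, A_5 — 3 points.

A_3, A_4, A_5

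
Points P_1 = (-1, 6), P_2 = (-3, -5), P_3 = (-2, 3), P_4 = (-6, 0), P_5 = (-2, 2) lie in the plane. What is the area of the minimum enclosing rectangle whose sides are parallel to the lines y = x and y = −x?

In coordinates u = x + y, v = x − y the rectangle is axis-aligned; the map (x,y)→(u,v) scales areas by 2.
u-values: 5, -8, 1, -6, 0; range = 5 − (-8) = 13.
v-values: -7, 2, -5, -6, -4; range = 2 − (-7) = 9.
Area = (13 × 9) / 2 = 58.5.

58.5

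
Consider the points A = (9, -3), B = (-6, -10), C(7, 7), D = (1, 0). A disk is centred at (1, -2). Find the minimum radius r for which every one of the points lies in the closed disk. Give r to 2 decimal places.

The required radius is the distance from (1, -2) to the farthest point.
Squared distances: 65, 113, 117, 4.
Maximum is 117, attained at C.
r = √117 ≈ 10.82.

10.82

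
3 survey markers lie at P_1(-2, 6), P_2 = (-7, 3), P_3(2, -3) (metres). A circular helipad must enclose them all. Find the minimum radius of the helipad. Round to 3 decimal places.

Side lengths²: P_1P_2² = 34, P_1P_3² = 97, P_2P_3² = 117.
Since P_2P_3² = 117 < 97 + 34 = 131, the triangle is acute, so the smallest enclosing circle is the circumcircle.
Circumcentre = (-81/38, 21/38), r² = 21437/722.
r = √(21437/722) ≈ 5.449.

5.449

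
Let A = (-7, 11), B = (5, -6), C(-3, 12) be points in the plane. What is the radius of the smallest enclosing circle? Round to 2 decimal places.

Side lengths²: AB² = 433, AC² = 17, BC² = 388.
Since AB² = 433 ≥ 388 + 17 = 405, the angle opposite AB is not acute, so the smallest enclosing circle has AB as diameter.
Centre = midpoint of AB = (-1, 2.5), r² = 433/4 = 108.25.
r = √(108.25) ≈ 10.40.

10.40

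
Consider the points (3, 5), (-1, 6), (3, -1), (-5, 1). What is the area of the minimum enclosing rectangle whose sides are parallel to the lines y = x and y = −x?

In coordinates u = x + y, v = x − y the rectangle is axis-aligned; the map (x,y)→(u,v) scales areas by 2.
u-values: 8, 5, 2, -4; range = 8 − (-4) = 12.
v-values: -2, -7, 4, -6; range = 4 − (-7) = 11.
Area = (12 × 11) / 2 = 66.

66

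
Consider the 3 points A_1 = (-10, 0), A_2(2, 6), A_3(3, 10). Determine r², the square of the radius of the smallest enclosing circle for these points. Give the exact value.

Side lengths²: A_1A_2² = 180, A_1A_3² = 269, A_2A_3² = 17.
Since A_1A_3² = 269 ≥ 180 + 17 = 197, the angle opposite A_1A_3 is not acute, so the smallest enclosing circle has A_1A_3 as diameter.
Centre = midpoint of A_1A_3 = (-3.5, 5), r² = 269/4 = 67.25.

67.25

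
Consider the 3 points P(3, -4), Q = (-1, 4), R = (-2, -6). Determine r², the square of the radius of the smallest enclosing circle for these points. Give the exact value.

14645/576

Side lengths²: PQ² = 80, PR² = 29, QR² = 101.
Since QR² = 101 < 80 + 29 = 109, the triangle is acute, so the smallest enclosing circle is the circumcircle.
Circumcentre = (-13/12, -25/24), r² = 14645/576.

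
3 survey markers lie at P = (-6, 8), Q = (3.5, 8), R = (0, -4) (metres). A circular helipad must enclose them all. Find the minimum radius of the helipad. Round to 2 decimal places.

Side lengths²: PQ² = 90.25, PR² = 180, QR² = 156.25.
Since PR² = 180 < 156.25 + 90.25 = 246.5, the triangle is acute, so the smallest enclosing circle is the circumcircle.
Circumcentre = (-1.25, 2.875), r² = 48.828125.
r = √(48.828125) ≈ 6.99.

6.99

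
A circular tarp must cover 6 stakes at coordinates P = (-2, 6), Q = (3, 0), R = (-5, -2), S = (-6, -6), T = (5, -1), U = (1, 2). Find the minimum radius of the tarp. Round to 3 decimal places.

The minimum enclosing circle of a finite set is fixed by two of the points (as a diameter) or three (as a circumcircle).
The minimum enclosing circle is determined by three boundary points: P, S, T.
Their circumcentre is (-1.75, -0.75) with r² = 45.625.
The farthest remaining point Q is at distance² 23.125 ≤ 45.625.
r = √(45.625) ≈ 6.755.

6.755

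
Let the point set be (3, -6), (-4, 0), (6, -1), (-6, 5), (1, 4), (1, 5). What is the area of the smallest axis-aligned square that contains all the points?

144

The bounding box has width 12 and height 11.
An axis-aligned square enclosing the set must have side ≥ max(width, height).
So the minimum side is max(12, 11) = 12.
Area = 12² = 144.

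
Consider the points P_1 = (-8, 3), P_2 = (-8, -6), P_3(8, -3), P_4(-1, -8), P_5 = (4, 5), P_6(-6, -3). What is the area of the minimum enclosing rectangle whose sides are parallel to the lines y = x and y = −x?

253

In coordinates u = x + y, v = x − y the rectangle is axis-aligned; the map (x,y)→(u,v) scales areas by 2.
u-values: -5, -14, 5, -9, 9, -9; range = 9 − (-14) = 23.
v-values: -11, -2, 11, 7, -1, -3; range = 11 − (-11) = 22.
Area = (23 × 22) / 2 = 253.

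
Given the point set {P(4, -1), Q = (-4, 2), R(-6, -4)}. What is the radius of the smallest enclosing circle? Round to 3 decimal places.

5.224

Side lengths²: PQ² = 73, PR² = 109, QR² = 40.
Since PR² = 109 < 73 + 40 = 113, the triangle is acute, so the smallest enclosing circle is the circumcircle.
Circumcentre = (-19/18, -125/54), r² = 39785/1458.
r = √(39785/1458) ≈ 5.224.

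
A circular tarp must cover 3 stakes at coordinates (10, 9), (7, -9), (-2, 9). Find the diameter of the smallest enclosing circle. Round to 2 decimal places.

20.40

Call the three points A, B, C in the order given.
Side lengths²: AB² = 333, AC² = 144, BC² = 405.
Since BC² = 405 < 333 + 144 = 477, the triangle is acute, so the smallest enclosing circle is the circumcircle.
Circumcentre = (4, 0.75), r² = 104.0625.
Diameter = 2r = 2√(104.0625) ≈ 20.40.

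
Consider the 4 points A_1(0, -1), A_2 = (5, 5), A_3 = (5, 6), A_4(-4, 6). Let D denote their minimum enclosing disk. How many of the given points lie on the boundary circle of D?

The minimum enclosing circle of a finite set is fixed by two of the points (as a diameter) or three (as a circumcircle).
The minimum enclosing circle is determined by three boundary points: A_1, A_3, A_4.
Their circumcentre is (0.5, 55/14) with r² = 2405/98.
The farthest remaining point A_2 is at distance² 2097/98 ≤ 2405/98.
The points at distance exactly r from the centre are A_1, A_3, A_4 — 3 points.

3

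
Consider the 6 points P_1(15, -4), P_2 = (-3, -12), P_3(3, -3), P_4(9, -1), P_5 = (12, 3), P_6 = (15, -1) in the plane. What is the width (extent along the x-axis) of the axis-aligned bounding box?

max x = 15, min x = -3, so width = 18.

18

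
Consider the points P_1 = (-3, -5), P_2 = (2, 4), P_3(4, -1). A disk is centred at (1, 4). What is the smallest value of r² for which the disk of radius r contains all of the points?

97

The required radius is the distance from (1, 4) to the farthest point.
Squared distances: 97, 1, 34.
Maximum is 97, attained at P_1.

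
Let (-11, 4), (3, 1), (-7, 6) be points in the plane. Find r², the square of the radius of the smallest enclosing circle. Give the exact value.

51.25

Call the three points A, B, C in the order given.
Side lengths²: AB² = 205, AC² = 20, BC² = 125.
Since AB² = 205 ≥ 125 + 20 = 145, the angle opposite AB is not acute, so the smallest enclosing circle has AB as diameter.
Centre = midpoint of AB = (-4, 2.5), r² = 205/4 = 51.25.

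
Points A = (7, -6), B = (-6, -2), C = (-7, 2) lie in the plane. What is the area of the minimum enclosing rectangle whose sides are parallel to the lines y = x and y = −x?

99

In coordinates u = x + y, v = x − y the rectangle is axis-aligned; the map (x,y)→(u,v) scales areas by 2.
u-values: 1, -8, -5; range = 1 − (-8) = 9.
v-values: 13, -4, -9; range = 13 − (-9) = 22.
Area = (9 × 22) / 2 = 99.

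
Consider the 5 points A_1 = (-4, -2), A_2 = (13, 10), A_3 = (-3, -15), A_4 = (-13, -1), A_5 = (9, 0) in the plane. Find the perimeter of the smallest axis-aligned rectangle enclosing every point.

102

Width = max x − min x = 13 − (-13) = 26.
Height = max y − min y = 10 − (-15) = 25.
Perimeter = 2(26 + 25) = 102.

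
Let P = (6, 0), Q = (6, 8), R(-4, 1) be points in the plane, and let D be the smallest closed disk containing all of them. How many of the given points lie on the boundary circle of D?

3

Side lengths²: PQ² = 64, PR² = 101, QR² = 149.
Since QR² = 149 < 101 + 64 = 165, the triangle is acute, so the smallest enclosing circle is the circumcircle.
Circumcentre = (1.35, 4), r² = 37.6225.
The points at distance exactly r from the centre are P, Q, R — 3 points.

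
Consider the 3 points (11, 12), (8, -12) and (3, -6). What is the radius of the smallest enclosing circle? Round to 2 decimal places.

12.09

Call the three points A, B, C in the order given.
Side lengths²: AB² = 585, AC² = 388, BC² = 61.
Since AB² = 585 ≥ 388 + 61 = 449, the angle opposite AB is not acute, so the smallest enclosing circle has AB as diameter.
Centre = midpoint of AB = (9.5, 0), r² = 585/4 = 146.25.
r = √(146.25) ≈ 12.09.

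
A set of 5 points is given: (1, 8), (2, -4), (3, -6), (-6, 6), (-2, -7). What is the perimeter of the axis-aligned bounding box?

48

Width = max x − min x = 3 − (-6) = 9.
Height = max y − min y = 8 − (-7) = 15.
Perimeter = 2(9 + 15) = 48.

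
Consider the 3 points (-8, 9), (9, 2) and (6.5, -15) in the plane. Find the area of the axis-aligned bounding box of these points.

x ranges over [-8, 9], width 17.
y ranges over [-15, 9], height 24.
Area = 17 × 24 = 408.

408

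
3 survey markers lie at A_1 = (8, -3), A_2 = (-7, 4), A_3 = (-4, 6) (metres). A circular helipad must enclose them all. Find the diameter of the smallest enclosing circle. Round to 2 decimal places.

Side lengths²: A_1A_2² = 274, A_1A_3² = 225, A_2A_3² = 13.
Since A_1A_2² = 274 ≥ 225 + 13 = 238, the angle opposite A_1A_2 is not acute, so the smallest enclosing circle has A_1A_2 as diameter.
Centre = midpoint of A_1A_2 = (0.5, 0.5), r² = 274/4 = 68.5.
Diameter = 2r = 2√(68.5) ≈ 16.55.

16.55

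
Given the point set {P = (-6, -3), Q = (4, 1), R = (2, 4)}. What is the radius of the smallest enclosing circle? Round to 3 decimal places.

5.432

Side lengths²: PQ² = 116, PR² = 113, QR² = 13.
Since PQ² = 116 < 113 + 13 = 126, the triangle is acute, so the smallest enclosing circle is the circumcircle.
Circumcentre = (-24/19, -13/38), r² = 42601/1444.
r = √(42601/1444) ≈ 5.432.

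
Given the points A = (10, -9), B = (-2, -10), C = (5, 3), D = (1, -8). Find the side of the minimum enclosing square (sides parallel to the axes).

13

The bounding box has width 12 and height 13.
An axis-aligned square enclosing the set must have side ≥ max(width, height).
So the minimum side is max(12, 13) = 13.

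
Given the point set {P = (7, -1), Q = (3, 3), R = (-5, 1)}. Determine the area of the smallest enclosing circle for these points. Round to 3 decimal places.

Side lengths²: PQ² = 32, PR² = 148, QR² = 68.
Since PR² = 148 ≥ 68 + 32 = 100, the angle opposite PR is not acute, so the smallest enclosing circle has PR as diameter.
Centre = midpoint of PR = (1, 0), r² = 148/4 = 37.
Area = π·r² = π·37 ≈ 116.239.

116.239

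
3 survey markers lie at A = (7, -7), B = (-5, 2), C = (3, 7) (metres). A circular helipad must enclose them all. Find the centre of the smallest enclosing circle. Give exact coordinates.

(101/44, -17/22)

Side lengths²: AB² = 225, AC² = 212, BC² = 89.
Since AB² = 225 < 212 + 89 = 301, the triangle is acute, so the smallest enclosing circle is the circumcircle.
Circumcentre = (101/44, -17/22), r² = 117925/1936.
Centre = (101/44, -17/22).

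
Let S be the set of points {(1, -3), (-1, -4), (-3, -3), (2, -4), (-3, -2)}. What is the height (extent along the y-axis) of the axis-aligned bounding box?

max y = -2, min y = -4, so height = 2.

2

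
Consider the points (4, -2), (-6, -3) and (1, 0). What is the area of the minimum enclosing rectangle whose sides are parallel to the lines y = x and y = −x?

In coordinates u = x + y, v = x − y the rectangle is axis-aligned; the map (x,y)→(u,v) scales areas by 2.
u-values: 2, -9, 1; range = 2 − (-9) = 11.
v-values: 6, -3, 1; range = 6 − (-3) = 9.
Area = (11 × 9) / 2 = 49.5.

49.5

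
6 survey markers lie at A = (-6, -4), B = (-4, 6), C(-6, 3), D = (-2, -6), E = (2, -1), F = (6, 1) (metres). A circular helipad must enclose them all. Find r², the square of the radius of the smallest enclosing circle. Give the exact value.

10985/242

The minimum enclosing circle of a finite set is fixed by two of the points (as a diameter) or three (as a circumcircle).
The minimum enclosing circle is determined by three boundary points: A, B, F.
Their circumcentre is (-15/22, 3/22) with r² = 10985/242.
The farthest remaining point D is at distance² 9533/242 ≤ 10985/242.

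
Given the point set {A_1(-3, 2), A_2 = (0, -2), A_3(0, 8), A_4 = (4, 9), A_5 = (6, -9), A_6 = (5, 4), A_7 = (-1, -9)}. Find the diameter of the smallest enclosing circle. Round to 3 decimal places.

By Welzl's lemma the MEC is supported by two points (diametrically opposite) or three points (on a circumcircle).
The minimum enclosing circle is determined by three boundary points: A_4, A_5, A_7.
Their circumcentre is (2.5, -5/18) with r² = 14309/162.
The farthest remaining point A_3 is at distance² 12113/162 ≤ 14309/162.
Diameter = 2r = 2√(14309/162) ≈ 18.797.

18.797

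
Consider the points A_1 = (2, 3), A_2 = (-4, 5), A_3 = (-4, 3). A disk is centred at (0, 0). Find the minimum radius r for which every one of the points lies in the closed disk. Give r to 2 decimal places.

6.40

The required radius is the distance from (0, 0) to the farthest point.
Squared distances: 13, 41, 25.
Maximum is 41, attained at A_2.
r = √41 ≈ 6.40.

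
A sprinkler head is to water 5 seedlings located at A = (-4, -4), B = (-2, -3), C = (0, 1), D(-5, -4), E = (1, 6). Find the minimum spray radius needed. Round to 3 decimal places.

5.831

The minimum enclosing circle of a finite set is fixed by two of the points (as a diameter) or three (as a circumcircle).
The farthest pair is D–E with squared distance 136. The circle on this segment as diameter has centre (-2, 1) and r² = 136/4 = 34.
Check A: distance² to centre = 29 ≤ 34, so it lies inside.
All remaining points lie in this disk, and no smaller disk contains both endpoints, so this is the minimum enclosing circle.
r = √34 ≈ 5.831.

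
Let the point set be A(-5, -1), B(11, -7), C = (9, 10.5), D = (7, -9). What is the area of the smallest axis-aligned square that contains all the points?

380.25

The bounding box has width 16 and height 19.5.
An axis-aligned square enclosing the set must have side ≥ max(width, height).
So the minimum side is max(16, 19.5) = 19.5.
Area = 19.5² = 380.25.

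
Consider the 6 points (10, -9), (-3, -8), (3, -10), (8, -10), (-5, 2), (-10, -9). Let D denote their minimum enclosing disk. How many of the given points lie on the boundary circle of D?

The minimum enclosing circle of a finite set is fixed by two of the points (as a diameter) or three (as a circumcircle).
The minimum enclosing circle is determined by three boundary points: (10, -9), (-5, 2), (-10, -9).
Their circumcentre is (0, -76/11) with r² = 12629/121.
The farthest remaining point (8, -10) is at distance² 8900/121 ≤ 12629/121.
The points at distance exactly r from the centre are (10, -9), (-5, 2), (-10, -9) — 3 points.

3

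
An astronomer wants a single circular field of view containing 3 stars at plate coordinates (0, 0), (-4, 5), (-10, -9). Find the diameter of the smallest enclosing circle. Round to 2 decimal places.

15.23

Call the three points A, B, C in the order given.
Side lengths²: AB² = 41, AC² = 181, BC² = 232.
Since BC² = 232 ≥ 181 + 41 = 222, the angle opposite BC is not acute, so the smallest enclosing circle has BC as diameter.
Centre = midpoint of BC = (-7, -2), r² = 232/4 = 58.
Diameter = 2r = 2√58 ≈ 15.23.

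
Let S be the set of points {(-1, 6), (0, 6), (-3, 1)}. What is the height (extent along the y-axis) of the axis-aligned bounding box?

max y = 6, min y = 1, so height = 5.

5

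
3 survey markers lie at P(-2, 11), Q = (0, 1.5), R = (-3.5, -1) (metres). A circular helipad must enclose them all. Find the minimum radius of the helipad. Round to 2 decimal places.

Side lengths²: PQ² = 94.25, PR² = 146.25, QR² = 18.5.
Since PR² = 146.25 ≥ 94.25 + 18.5 = 112.75, the angle opposite PR is not acute, so the smallest enclosing circle has PR as diameter.
Centre = midpoint of PR = (-2.75, 5), r² = 146.25/4 = 36.5625.
r = √(36.5625) ≈ 6.05.

6.05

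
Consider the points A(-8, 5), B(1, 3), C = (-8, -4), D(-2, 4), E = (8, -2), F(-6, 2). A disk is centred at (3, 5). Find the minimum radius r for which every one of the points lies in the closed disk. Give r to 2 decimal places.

14.21

The required radius is the distance from (3, 5) to the farthest point.
Squared distances: 121, 8, 202, 26, 74, 90.
Maximum is 202, attained at C.
r = √202 ≈ 14.21.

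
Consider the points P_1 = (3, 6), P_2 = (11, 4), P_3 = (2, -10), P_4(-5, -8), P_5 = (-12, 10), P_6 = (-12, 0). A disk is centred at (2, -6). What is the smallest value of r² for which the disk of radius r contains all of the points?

452

The required radius is the distance from (2, -6) to the farthest point.
Squared distances: 145, 181, 16, 53, 452, 232.
Maximum is 452, attained at P_5.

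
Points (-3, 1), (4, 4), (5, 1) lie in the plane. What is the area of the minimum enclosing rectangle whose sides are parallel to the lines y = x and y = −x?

40

In coordinates u = x + y, v = x − y the rectangle is axis-aligned; the map (x,y)→(u,v) scales areas by 2.
u-values: -2, 8, 6; range = 8 − (-2) = 10.
v-values: -4, 0, 4; range = 4 − (-4) = 8.
Area = (10 × 8) / 2 = 40.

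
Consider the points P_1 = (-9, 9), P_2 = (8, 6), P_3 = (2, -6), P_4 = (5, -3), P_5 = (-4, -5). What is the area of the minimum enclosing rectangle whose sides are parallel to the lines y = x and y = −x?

299

In coordinates u = x + y, v = x − y the rectangle is axis-aligned; the map (x,y)→(u,v) scales areas by 2.
u-values: 0, 14, -4, 2, -9; range = 14 − (-9) = 23.
v-values: -18, 2, 8, 8, 1; range = 8 − (-18) = 26.
Area = (23 × 26) / 2 = 299.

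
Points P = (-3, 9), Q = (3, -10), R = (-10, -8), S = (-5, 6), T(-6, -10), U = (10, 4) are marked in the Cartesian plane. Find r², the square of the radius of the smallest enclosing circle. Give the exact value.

136

The minimum enclosing circle of a finite set is fixed by two of the points (as a diameter) or three (as a circumcircle).
The farthest pair is R–U with squared distance 544. The circle on this segment as diameter has centre (0, -2) and r² = 544/4 = 136.
Check P: distance² to centre = 130 ≤ 136, so it lies inside.
All remaining points lie in this disk, and no smaller disk contains both endpoints, so this is the minimum enclosing circle.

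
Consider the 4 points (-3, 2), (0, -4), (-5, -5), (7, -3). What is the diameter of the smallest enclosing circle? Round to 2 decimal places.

12.38

A smallest enclosing disk is always determined by at most three of the input points on its boundary.
The minimum enclosing circle is determined by three boundary points: (-3, 2), (-5, -5), (7, -3).
Their circumcentre is (0.8125, -2.875) with r² = 38.30078125.
The farthest remaining point (0, -4) is at distance² 1.92578125 ≤ 38.30078125.
Diameter = 2r = 2√(38.30078125) ≈ 12.38.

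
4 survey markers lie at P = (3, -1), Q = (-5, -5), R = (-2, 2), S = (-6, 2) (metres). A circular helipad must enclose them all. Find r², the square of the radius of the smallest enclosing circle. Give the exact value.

The minimum enclosing circle is determined by three boundary points: P, Q, S.
Their circumcentre is (-2, -1) with r² = 25.
The farthest remaining point R is at distance² 9 ≤ 25.

25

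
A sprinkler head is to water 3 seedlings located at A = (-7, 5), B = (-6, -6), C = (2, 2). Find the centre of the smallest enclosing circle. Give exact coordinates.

(-3.75, -0.25)

Side lengths²: AB² = 122, AC² = 90, BC² = 128.
Since BC² = 128 < 122 + 90 = 212, the triangle is acute, so the smallest enclosing circle is the circumcircle.
Circumcentre = (-3.75, -0.25), r² = 38.125.
Centre = (-3.75, -0.25).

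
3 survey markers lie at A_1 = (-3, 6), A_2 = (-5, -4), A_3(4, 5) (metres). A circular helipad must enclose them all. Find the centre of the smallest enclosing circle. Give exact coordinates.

Side lengths²: A_1A_2² = 104, A_1A_3² = 50, A_2A_3² = 162.
Since A_2A_3² = 162 ≥ 104 + 50 = 154, the angle opposite A_2A_3 is not acute, so the smallest enclosing circle has A_2A_3 as diameter.
Centre = midpoint of A_2A_3 = (-0.5, 0.5), r² = 162/4 = 40.5.
Centre = (-0.5, 0.5).

(-0.5, 0.5)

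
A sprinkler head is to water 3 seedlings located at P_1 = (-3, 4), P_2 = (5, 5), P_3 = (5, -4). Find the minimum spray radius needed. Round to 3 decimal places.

5.701

Side lengths²: P_1P_2² = 65, P_1P_3² = 128, P_2P_3² = 81.
Since P_1P_3² = 128 < 81 + 65 = 146, the triangle is acute, so the smallest enclosing circle is the circumcircle.
Circumcentre = (1.5, 0.5), r² = 32.5.
r = √(32.5) ≈ 5.701.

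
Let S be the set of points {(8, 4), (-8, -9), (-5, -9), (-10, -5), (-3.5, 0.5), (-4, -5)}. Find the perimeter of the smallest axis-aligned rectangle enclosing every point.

62

Width = max x − min x = 8 − (-10) = 18.
Height = max y − min y = 4 − (-9) = 13.
Perimeter = 2(18 + 13) = 62.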